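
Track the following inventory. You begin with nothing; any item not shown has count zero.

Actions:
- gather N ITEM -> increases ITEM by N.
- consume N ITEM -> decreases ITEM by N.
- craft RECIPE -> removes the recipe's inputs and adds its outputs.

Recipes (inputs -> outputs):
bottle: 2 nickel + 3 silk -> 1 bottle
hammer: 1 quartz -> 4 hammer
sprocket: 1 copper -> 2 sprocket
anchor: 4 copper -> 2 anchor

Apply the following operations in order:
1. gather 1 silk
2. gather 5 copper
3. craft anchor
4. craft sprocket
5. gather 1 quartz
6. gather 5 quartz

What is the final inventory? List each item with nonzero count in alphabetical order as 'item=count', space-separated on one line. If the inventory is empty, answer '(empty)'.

Answer: anchor=2 quartz=6 silk=1 sprocket=2

Derivation:
After 1 (gather 1 silk): silk=1
After 2 (gather 5 copper): copper=5 silk=1
After 3 (craft anchor): anchor=2 copper=1 silk=1
After 4 (craft sprocket): anchor=2 silk=1 sprocket=2
After 5 (gather 1 quartz): anchor=2 quartz=1 silk=1 sprocket=2
After 6 (gather 5 quartz): anchor=2 quartz=6 silk=1 sprocket=2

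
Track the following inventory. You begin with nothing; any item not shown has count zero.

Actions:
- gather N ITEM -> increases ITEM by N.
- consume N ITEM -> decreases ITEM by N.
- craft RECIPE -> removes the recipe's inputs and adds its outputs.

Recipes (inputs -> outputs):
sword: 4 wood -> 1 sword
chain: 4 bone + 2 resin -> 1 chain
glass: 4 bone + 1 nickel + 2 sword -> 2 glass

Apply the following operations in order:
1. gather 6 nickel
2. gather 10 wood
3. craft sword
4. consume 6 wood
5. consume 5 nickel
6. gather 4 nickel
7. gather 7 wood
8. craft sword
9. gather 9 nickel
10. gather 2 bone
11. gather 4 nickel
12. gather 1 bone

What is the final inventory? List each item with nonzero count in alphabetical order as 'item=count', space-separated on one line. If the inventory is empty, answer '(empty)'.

Answer: bone=3 nickel=18 sword=2 wood=3

Derivation:
After 1 (gather 6 nickel): nickel=6
After 2 (gather 10 wood): nickel=6 wood=10
After 3 (craft sword): nickel=6 sword=1 wood=6
After 4 (consume 6 wood): nickel=6 sword=1
After 5 (consume 5 nickel): nickel=1 sword=1
After 6 (gather 4 nickel): nickel=5 sword=1
After 7 (gather 7 wood): nickel=5 sword=1 wood=7
After 8 (craft sword): nickel=5 sword=2 wood=3
After 9 (gather 9 nickel): nickel=14 sword=2 wood=3
After 10 (gather 2 bone): bone=2 nickel=14 sword=2 wood=3
After 11 (gather 4 nickel): bone=2 nickel=18 sword=2 wood=3
After 12 (gather 1 bone): bone=3 nickel=18 sword=2 wood=3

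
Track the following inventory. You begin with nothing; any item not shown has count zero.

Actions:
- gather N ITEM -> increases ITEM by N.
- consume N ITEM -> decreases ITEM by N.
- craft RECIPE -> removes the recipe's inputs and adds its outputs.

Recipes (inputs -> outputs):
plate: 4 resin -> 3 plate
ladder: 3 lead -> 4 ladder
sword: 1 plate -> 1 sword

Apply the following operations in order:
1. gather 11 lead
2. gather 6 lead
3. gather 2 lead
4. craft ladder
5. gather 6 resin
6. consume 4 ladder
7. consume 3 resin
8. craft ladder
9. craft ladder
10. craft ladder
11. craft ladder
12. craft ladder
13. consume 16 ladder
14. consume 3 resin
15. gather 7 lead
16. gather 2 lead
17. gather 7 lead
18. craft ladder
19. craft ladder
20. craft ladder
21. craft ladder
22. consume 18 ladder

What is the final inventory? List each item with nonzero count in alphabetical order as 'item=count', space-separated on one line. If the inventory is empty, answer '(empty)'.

After 1 (gather 11 lead): lead=11
After 2 (gather 6 lead): lead=17
After 3 (gather 2 lead): lead=19
After 4 (craft ladder): ladder=4 lead=16
After 5 (gather 6 resin): ladder=4 lead=16 resin=6
After 6 (consume 4 ladder): lead=16 resin=6
After 7 (consume 3 resin): lead=16 resin=3
After 8 (craft ladder): ladder=4 lead=13 resin=3
After 9 (craft ladder): ladder=8 lead=10 resin=3
After 10 (craft ladder): ladder=12 lead=7 resin=3
After 11 (craft ladder): ladder=16 lead=4 resin=3
After 12 (craft ladder): ladder=20 lead=1 resin=3
After 13 (consume 16 ladder): ladder=4 lead=1 resin=3
After 14 (consume 3 resin): ladder=4 lead=1
After 15 (gather 7 lead): ladder=4 lead=8
After 16 (gather 2 lead): ladder=4 lead=10
After 17 (gather 7 lead): ladder=4 lead=17
After 18 (craft ladder): ladder=8 lead=14
After 19 (craft ladder): ladder=12 lead=11
After 20 (craft ladder): ladder=16 lead=8
After 21 (craft ladder): ladder=20 lead=5
After 22 (consume 18 ladder): ladder=2 lead=5

Answer: ladder=2 lead=5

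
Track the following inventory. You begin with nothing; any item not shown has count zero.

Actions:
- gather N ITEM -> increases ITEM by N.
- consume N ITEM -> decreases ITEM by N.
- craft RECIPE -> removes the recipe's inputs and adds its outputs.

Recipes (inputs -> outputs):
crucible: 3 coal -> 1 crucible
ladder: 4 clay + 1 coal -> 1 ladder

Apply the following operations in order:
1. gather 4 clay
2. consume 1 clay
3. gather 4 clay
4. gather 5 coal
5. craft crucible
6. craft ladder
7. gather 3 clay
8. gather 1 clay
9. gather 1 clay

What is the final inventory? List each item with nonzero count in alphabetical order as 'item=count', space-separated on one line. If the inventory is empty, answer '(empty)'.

Answer: clay=8 coal=1 crucible=1 ladder=1

Derivation:
After 1 (gather 4 clay): clay=4
After 2 (consume 1 clay): clay=3
After 3 (gather 4 clay): clay=7
After 4 (gather 5 coal): clay=7 coal=5
After 5 (craft crucible): clay=7 coal=2 crucible=1
After 6 (craft ladder): clay=3 coal=1 crucible=1 ladder=1
After 7 (gather 3 clay): clay=6 coal=1 crucible=1 ladder=1
After 8 (gather 1 clay): clay=7 coal=1 crucible=1 ladder=1
After 9 (gather 1 clay): clay=8 coal=1 crucible=1 ladder=1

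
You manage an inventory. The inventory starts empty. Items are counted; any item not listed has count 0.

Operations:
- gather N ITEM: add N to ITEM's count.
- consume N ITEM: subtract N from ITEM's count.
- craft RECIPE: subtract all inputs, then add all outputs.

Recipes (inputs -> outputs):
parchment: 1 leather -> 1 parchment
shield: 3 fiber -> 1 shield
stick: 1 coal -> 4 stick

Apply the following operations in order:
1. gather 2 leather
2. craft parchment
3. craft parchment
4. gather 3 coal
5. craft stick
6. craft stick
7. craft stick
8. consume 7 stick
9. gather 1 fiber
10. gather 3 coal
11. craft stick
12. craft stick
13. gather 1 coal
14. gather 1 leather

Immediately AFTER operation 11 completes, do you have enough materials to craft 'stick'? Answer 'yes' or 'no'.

Answer: yes

Derivation:
After 1 (gather 2 leather): leather=2
After 2 (craft parchment): leather=1 parchment=1
After 3 (craft parchment): parchment=2
After 4 (gather 3 coal): coal=3 parchment=2
After 5 (craft stick): coal=2 parchment=2 stick=4
After 6 (craft stick): coal=1 parchment=2 stick=8
After 7 (craft stick): parchment=2 stick=12
After 8 (consume 7 stick): parchment=2 stick=5
After 9 (gather 1 fiber): fiber=1 parchment=2 stick=5
After 10 (gather 3 coal): coal=3 fiber=1 parchment=2 stick=5
After 11 (craft stick): coal=2 fiber=1 parchment=2 stick=9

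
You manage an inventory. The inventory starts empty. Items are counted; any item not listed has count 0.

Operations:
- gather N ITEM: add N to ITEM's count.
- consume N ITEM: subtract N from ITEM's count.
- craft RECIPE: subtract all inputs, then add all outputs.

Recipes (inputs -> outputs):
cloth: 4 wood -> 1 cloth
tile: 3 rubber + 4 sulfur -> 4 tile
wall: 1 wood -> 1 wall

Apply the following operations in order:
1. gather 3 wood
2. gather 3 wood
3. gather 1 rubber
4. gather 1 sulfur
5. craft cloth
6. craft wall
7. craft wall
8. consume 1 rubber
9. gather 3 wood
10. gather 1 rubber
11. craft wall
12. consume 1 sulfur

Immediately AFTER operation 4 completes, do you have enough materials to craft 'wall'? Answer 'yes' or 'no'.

After 1 (gather 3 wood): wood=3
After 2 (gather 3 wood): wood=6
After 3 (gather 1 rubber): rubber=1 wood=6
After 4 (gather 1 sulfur): rubber=1 sulfur=1 wood=6

Answer: yes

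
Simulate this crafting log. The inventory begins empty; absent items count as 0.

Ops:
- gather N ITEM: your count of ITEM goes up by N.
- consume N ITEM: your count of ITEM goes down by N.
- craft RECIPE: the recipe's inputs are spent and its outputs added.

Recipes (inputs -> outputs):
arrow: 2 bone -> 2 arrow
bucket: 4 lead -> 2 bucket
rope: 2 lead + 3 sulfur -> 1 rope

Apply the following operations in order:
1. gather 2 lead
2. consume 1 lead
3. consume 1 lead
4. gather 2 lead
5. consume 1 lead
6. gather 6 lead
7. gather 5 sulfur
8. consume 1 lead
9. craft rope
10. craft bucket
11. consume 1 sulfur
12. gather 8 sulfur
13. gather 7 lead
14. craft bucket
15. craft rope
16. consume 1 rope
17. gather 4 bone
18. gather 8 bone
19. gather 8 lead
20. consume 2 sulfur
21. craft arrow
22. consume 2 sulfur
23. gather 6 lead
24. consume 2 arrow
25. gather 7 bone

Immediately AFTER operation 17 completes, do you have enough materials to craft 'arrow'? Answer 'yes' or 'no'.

After 1 (gather 2 lead): lead=2
After 2 (consume 1 lead): lead=1
After 3 (consume 1 lead): (empty)
After 4 (gather 2 lead): lead=2
After 5 (consume 1 lead): lead=1
After 6 (gather 6 lead): lead=7
After 7 (gather 5 sulfur): lead=7 sulfur=5
After 8 (consume 1 lead): lead=6 sulfur=5
After 9 (craft rope): lead=4 rope=1 sulfur=2
After 10 (craft bucket): bucket=2 rope=1 sulfur=2
After 11 (consume 1 sulfur): bucket=2 rope=1 sulfur=1
After 12 (gather 8 sulfur): bucket=2 rope=1 sulfur=9
After 13 (gather 7 lead): bucket=2 lead=7 rope=1 sulfur=9
After 14 (craft bucket): bucket=4 lead=3 rope=1 sulfur=9
After 15 (craft rope): bucket=4 lead=1 rope=2 sulfur=6
After 16 (consume 1 rope): bucket=4 lead=1 rope=1 sulfur=6
After 17 (gather 4 bone): bone=4 bucket=4 lead=1 rope=1 sulfur=6

Answer: yes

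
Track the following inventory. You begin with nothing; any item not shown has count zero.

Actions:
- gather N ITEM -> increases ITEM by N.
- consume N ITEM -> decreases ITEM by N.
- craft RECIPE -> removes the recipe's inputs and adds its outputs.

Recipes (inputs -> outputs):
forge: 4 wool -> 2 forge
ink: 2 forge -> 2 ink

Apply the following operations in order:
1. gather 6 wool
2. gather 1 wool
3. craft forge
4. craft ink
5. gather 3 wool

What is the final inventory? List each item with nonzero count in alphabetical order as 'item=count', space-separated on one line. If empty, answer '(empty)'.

Answer: ink=2 wool=6

Derivation:
After 1 (gather 6 wool): wool=6
After 2 (gather 1 wool): wool=7
After 3 (craft forge): forge=2 wool=3
After 4 (craft ink): ink=2 wool=3
After 5 (gather 3 wool): ink=2 wool=6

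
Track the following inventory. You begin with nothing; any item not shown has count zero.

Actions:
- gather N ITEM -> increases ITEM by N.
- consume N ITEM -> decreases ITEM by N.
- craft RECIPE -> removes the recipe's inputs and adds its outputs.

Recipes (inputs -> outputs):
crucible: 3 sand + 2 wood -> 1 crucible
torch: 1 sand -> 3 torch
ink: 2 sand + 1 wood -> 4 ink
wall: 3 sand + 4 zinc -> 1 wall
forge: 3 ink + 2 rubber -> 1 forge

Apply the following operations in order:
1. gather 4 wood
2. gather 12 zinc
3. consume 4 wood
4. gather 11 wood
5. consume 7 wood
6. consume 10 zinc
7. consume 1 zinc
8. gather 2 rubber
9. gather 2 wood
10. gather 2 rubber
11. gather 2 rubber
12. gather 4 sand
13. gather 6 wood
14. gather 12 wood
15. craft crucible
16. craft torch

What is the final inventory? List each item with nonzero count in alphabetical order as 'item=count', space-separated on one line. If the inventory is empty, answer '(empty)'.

After 1 (gather 4 wood): wood=4
After 2 (gather 12 zinc): wood=4 zinc=12
After 3 (consume 4 wood): zinc=12
After 4 (gather 11 wood): wood=11 zinc=12
After 5 (consume 7 wood): wood=4 zinc=12
After 6 (consume 10 zinc): wood=4 zinc=2
After 7 (consume 1 zinc): wood=4 zinc=1
After 8 (gather 2 rubber): rubber=2 wood=4 zinc=1
After 9 (gather 2 wood): rubber=2 wood=6 zinc=1
After 10 (gather 2 rubber): rubber=4 wood=6 zinc=1
After 11 (gather 2 rubber): rubber=6 wood=6 zinc=1
After 12 (gather 4 sand): rubber=6 sand=4 wood=6 zinc=1
After 13 (gather 6 wood): rubber=6 sand=4 wood=12 zinc=1
After 14 (gather 12 wood): rubber=6 sand=4 wood=24 zinc=1
After 15 (craft crucible): crucible=1 rubber=6 sand=1 wood=22 zinc=1
After 16 (craft torch): crucible=1 rubber=6 torch=3 wood=22 zinc=1

Answer: crucible=1 rubber=6 torch=3 wood=22 zinc=1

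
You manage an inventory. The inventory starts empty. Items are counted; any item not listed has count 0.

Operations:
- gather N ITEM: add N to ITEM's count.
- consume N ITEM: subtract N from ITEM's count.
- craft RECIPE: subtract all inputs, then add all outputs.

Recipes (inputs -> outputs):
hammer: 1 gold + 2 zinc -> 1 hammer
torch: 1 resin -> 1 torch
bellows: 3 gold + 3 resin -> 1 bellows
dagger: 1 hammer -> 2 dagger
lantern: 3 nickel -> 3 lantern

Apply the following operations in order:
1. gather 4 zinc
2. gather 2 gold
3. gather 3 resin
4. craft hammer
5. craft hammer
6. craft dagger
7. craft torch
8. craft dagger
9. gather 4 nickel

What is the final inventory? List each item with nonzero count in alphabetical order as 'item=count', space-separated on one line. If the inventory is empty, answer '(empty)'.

After 1 (gather 4 zinc): zinc=4
After 2 (gather 2 gold): gold=2 zinc=4
After 3 (gather 3 resin): gold=2 resin=3 zinc=4
After 4 (craft hammer): gold=1 hammer=1 resin=3 zinc=2
After 5 (craft hammer): hammer=2 resin=3
After 6 (craft dagger): dagger=2 hammer=1 resin=3
After 7 (craft torch): dagger=2 hammer=1 resin=2 torch=1
After 8 (craft dagger): dagger=4 resin=2 torch=1
After 9 (gather 4 nickel): dagger=4 nickel=4 resin=2 torch=1

Answer: dagger=4 nickel=4 resin=2 torch=1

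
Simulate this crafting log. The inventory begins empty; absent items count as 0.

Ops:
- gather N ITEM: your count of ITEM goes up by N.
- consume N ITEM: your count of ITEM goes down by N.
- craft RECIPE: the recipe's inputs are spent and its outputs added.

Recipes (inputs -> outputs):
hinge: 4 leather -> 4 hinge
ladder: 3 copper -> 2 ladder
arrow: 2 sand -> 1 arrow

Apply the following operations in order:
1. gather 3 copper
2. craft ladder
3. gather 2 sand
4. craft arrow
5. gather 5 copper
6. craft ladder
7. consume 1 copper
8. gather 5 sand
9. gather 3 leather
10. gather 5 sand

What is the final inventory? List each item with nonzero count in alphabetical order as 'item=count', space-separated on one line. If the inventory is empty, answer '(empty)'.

After 1 (gather 3 copper): copper=3
After 2 (craft ladder): ladder=2
After 3 (gather 2 sand): ladder=2 sand=2
After 4 (craft arrow): arrow=1 ladder=2
After 5 (gather 5 copper): arrow=1 copper=5 ladder=2
After 6 (craft ladder): arrow=1 copper=2 ladder=4
After 7 (consume 1 copper): arrow=1 copper=1 ladder=4
After 8 (gather 5 sand): arrow=1 copper=1 ladder=4 sand=5
After 9 (gather 3 leather): arrow=1 copper=1 ladder=4 leather=3 sand=5
After 10 (gather 5 sand): arrow=1 copper=1 ladder=4 leather=3 sand=10

Answer: arrow=1 copper=1 ladder=4 leather=3 sand=10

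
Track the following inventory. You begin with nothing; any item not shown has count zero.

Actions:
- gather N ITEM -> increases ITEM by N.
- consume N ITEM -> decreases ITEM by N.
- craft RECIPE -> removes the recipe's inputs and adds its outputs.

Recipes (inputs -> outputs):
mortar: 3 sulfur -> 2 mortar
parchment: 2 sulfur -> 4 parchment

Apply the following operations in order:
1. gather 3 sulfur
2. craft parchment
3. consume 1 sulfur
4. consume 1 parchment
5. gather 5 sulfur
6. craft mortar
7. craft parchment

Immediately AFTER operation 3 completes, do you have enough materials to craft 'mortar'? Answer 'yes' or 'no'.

Answer: no

Derivation:
After 1 (gather 3 sulfur): sulfur=3
After 2 (craft parchment): parchment=4 sulfur=1
After 3 (consume 1 sulfur): parchment=4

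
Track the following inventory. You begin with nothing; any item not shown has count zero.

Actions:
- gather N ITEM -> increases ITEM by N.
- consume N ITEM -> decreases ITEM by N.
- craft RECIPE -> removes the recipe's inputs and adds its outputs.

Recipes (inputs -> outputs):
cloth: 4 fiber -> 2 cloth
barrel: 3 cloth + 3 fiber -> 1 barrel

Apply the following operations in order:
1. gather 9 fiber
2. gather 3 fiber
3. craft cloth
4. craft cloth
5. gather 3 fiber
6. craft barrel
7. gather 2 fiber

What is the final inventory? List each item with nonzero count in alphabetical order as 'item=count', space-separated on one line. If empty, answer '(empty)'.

After 1 (gather 9 fiber): fiber=9
After 2 (gather 3 fiber): fiber=12
After 3 (craft cloth): cloth=2 fiber=8
After 4 (craft cloth): cloth=4 fiber=4
After 5 (gather 3 fiber): cloth=4 fiber=7
After 6 (craft barrel): barrel=1 cloth=1 fiber=4
After 7 (gather 2 fiber): barrel=1 cloth=1 fiber=6

Answer: barrel=1 cloth=1 fiber=6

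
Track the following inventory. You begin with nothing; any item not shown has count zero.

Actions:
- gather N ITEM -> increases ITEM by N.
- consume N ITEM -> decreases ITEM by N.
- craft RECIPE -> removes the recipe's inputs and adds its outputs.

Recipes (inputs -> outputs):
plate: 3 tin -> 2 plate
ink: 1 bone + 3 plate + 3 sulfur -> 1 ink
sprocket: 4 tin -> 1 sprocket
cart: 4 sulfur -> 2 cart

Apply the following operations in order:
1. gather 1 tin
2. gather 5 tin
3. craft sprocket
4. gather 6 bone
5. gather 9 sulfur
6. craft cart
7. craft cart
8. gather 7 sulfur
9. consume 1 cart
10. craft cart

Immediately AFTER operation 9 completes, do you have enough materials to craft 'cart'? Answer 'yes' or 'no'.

Answer: yes

Derivation:
After 1 (gather 1 tin): tin=1
After 2 (gather 5 tin): tin=6
After 3 (craft sprocket): sprocket=1 tin=2
After 4 (gather 6 bone): bone=6 sprocket=1 tin=2
After 5 (gather 9 sulfur): bone=6 sprocket=1 sulfur=9 tin=2
After 6 (craft cart): bone=6 cart=2 sprocket=1 sulfur=5 tin=2
After 7 (craft cart): bone=6 cart=4 sprocket=1 sulfur=1 tin=2
After 8 (gather 7 sulfur): bone=6 cart=4 sprocket=1 sulfur=8 tin=2
After 9 (consume 1 cart): bone=6 cart=3 sprocket=1 sulfur=8 tin=2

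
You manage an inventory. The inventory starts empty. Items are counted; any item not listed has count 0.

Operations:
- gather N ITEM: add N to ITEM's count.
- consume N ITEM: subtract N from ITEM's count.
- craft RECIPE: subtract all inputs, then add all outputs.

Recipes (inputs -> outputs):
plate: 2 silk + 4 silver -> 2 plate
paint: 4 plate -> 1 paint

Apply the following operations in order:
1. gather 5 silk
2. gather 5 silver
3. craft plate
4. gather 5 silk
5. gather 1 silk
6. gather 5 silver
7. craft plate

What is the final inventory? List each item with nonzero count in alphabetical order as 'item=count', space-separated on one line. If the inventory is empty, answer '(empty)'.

Answer: plate=4 silk=7 silver=2

Derivation:
After 1 (gather 5 silk): silk=5
After 2 (gather 5 silver): silk=5 silver=5
After 3 (craft plate): plate=2 silk=3 silver=1
After 4 (gather 5 silk): plate=2 silk=8 silver=1
After 5 (gather 1 silk): plate=2 silk=9 silver=1
After 6 (gather 5 silver): plate=2 silk=9 silver=6
After 7 (craft plate): plate=4 silk=7 silver=2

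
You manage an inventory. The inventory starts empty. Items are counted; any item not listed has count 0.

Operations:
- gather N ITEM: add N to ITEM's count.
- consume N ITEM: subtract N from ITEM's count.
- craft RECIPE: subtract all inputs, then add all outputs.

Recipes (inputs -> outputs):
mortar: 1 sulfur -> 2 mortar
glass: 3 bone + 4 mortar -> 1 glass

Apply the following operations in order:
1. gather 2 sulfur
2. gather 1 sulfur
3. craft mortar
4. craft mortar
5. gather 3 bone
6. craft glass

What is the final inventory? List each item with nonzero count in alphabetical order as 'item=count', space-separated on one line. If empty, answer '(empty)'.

Answer: glass=1 sulfur=1

Derivation:
After 1 (gather 2 sulfur): sulfur=2
After 2 (gather 1 sulfur): sulfur=3
After 3 (craft mortar): mortar=2 sulfur=2
After 4 (craft mortar): mortar=4 sulfur=1
After 5 (gather 3 bone): bone=3 mortar=4 sulfur=1
After 6 (craft glass): glass=1 sulfur=1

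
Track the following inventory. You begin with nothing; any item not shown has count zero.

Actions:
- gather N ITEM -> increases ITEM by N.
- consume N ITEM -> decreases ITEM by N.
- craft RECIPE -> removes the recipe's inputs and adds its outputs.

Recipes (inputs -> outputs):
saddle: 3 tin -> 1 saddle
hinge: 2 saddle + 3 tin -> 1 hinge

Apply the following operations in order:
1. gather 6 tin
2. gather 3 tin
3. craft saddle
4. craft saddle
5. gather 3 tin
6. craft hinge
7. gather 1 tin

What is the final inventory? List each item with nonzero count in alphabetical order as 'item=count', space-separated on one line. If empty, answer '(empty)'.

Answer: hinge=1 tin=4

Derivation:
After 1 (gather 6 tin): tin=6
After 2 (gather 3 tin): tin=9
After 3 (craft saddle): saddle=1 tin=6
After 4 (craft saddle): saddle=2 tin=3
After 5 (gather 3 tin): saddle=2 tin=6
After 6 (craft hinge): hinge=1 tin=3
After 7 (gather 1 tin): hinge=1 tin=4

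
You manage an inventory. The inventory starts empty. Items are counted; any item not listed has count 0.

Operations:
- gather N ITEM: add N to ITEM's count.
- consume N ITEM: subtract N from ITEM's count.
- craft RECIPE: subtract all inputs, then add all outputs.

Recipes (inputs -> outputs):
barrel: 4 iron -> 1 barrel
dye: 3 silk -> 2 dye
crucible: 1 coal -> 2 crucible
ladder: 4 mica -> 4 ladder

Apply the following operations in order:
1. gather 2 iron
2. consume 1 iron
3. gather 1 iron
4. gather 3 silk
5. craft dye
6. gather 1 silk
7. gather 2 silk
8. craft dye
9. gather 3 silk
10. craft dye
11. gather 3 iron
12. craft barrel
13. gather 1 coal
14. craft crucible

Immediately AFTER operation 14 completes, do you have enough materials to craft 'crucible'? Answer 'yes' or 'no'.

After 1 (gather 2 iron): iron=2
After 2 (consume 1 iron): iron=1
After 3 (gather 1 iron): iron=2
After 4 (gather 3 silk): iron=2 silk=3
After 5 (craft dye): dye=2 iron=2
After 6 (gather 1 silk): dye=2 iron=2 silk=1
After 7 (gather 2 silk): dye=2 iron=2 silk=3
After 8 (craft dye): dye=4 iron=2
After 9 (gather 3 silk): dye=4 iron=2 silk=3
After 10 (craft dye): dye=6 iron=2
After 11 (gather 3 iron): dye=6 iron=5
After 12 (craft barrel): barrel=1 dye=6 iron=1
After 13 (gather 1 coal): barrel=1 coal=1 dye=6 iron=1
After 14 (craft crucible): barrel=1 crucible=2 dye=6 iron=1

Answer: no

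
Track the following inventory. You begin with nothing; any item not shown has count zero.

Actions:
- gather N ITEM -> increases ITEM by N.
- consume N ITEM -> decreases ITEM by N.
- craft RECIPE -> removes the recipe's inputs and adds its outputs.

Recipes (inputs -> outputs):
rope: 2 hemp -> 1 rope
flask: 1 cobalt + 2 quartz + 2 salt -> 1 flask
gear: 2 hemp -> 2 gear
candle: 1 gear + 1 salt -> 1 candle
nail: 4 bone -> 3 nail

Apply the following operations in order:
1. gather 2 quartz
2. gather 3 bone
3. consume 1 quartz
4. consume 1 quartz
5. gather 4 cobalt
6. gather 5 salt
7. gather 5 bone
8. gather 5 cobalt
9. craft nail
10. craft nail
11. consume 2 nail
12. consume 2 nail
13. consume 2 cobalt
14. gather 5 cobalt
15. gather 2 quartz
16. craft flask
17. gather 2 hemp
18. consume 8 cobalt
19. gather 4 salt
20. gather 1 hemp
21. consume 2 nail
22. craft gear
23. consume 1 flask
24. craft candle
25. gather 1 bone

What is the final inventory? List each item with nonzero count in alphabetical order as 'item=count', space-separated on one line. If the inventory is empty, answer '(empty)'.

After 1 (gather 2 quartz): quartz=2
After 2 (gather 3 bone): bone=3 quartz=2
After 3 (consume 1 quartz): bone=3 quartz=1
After 4 (consume 1 quartz): bone=3
After 5 (gather 4 cobalt): bone=3 cobalt=4
After 6 (gather 5 salt): bone=3 cobalt=4 salt=5
After 7 (gather 5 bone): bone=8 cobalt=4 salt=5
After 8 (gather 5 cobalt): bone=8 cobalt=9 salt=5
After 9 (craft nail): bone=4 cobalt=9 nail=3 salt=5
After 10 (craft nail): cobalt=9 nail=6 salt=5
After 11 (consume 2 nail): cobalt=9 nail=4 salt=5
After 12 (consume 2 nail): cobalt=9 nail=2 salt=5
After 13 (consume 2 cobalt): cobalt=7 nail=2 salt=5
After 14 (gather 5 cobalt): cobalt=12 nail=2 salt=5
After 15 (gather 2 quartz): cobalt=12 nail=2 quartz=2 salt=5
After 16 (craft flask): cobalt=11 flask=1 nail=2 salt=3
After 17 (gather 2 hemp): cobalt=11 flask=1 hemp=2 nail=2 salt=3
After 18 (consume 8 cobalt): cobalt=3 flask=1 hemp=2 nail=2 salt=3
After 19 (gather 4 salt): cobalt=3 flask=1 hemp=2 nail=2 salt=7
After 20 (gather 1 hemp): cobalt=3 flask=1 hemp=3 nail=2 salt=7
After 21 (consume 2 nail): cobalt=3 flask=1 hemp=3 salt=7
After 22 (craft gear): cobalt=3 flask=1 gear=2 hemp=1 salt=7
After 23 (consume 1 flask): cobalt=3 gear=2 hemp=1 salt=7
After 24 (craft candle): candle=1 cobalt=3 gear=1 hemp=1 salt=6
After 25 (gather 1 bone): bone=1 candle=1 cobalt=3 gear=1 hemp=1 salt=6

Answer: bone=1 candle=1 cobalt=3 gear=1 hemp=1 salt=6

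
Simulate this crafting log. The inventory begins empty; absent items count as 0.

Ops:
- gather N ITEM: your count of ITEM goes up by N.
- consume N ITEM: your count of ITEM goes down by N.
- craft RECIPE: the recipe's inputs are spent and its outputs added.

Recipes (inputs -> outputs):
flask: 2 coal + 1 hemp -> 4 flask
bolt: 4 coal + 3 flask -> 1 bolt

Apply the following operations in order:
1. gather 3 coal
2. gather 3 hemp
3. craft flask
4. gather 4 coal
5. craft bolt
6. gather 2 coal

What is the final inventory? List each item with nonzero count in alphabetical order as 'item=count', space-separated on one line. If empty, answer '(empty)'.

Answer: bolt=1 coal=3 flask=1 hemp=2

Derivation:
After 1 (gather 3 coal): coal=3
After 2 (gather 3 hemp): coal=3 hemp=3
After 3 (craft flask): coal=1 flask=4 hemp=2
After 4 (gather 4 coal): coal=5 flask=4 hemp=2
After 5 (craft bolt): bolt=1 coal=1 flask=1 hemp=2
After 6 (gather 2 coal): bolt=1 coal=3 flask=1 hemp=2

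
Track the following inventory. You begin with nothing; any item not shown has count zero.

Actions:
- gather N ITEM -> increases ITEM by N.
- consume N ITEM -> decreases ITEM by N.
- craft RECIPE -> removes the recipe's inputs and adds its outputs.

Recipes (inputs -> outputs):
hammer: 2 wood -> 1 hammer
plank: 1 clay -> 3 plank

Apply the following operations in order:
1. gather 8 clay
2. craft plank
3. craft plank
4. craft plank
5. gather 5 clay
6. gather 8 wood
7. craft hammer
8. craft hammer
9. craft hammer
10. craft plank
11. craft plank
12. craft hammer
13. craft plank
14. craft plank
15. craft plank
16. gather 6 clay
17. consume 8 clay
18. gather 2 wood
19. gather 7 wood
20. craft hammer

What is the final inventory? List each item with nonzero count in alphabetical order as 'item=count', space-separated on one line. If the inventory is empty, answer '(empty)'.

After 1 (gather 8 clay): clay=8
After 2 (craft plank): clay=7 plank=3
After 3 (craft plank): clay=6 plank=6
After 4 (craft plank): clay=5 plank=9
After 5 (gather 5 clay): clay=10 plank=9
After 6 (gather 8 wood): clay=10 plank=9 wood=8
After 7 (craft hammer): clay=10 hammer=1 plank=9 wood=6
After 8 (craft hammer): clay=10 hammer=2 plank=9 wood=4
After 9 (craft hammer): clay=10 hammer=3 plank=9 wood=2
After 10 (craft plank): clay=9 hammer=3 plank=12 wood=2
After 11 (craft plank): clay=8 hammer=3 plank=15 wood=2
After 12 (craft hammer): clay=8 hammer=4 plank=15
After 13 (craft plank): clay=7 hammer=4 plank=18
After 14 (craft plank): clay=6 hammer=4 plank=21
After 15 (craft plank): clay=5 hammer=4 plank=24
After 16 (gather 6 clay): clay=11 hammer=4 plank=24
After 17 (consume 8 clay): clay=3 hammer=4 plank=24
After 18 (gather 2 wood): clay=3 hammer=4 plank=24 wood=2
After 19 (gather 7 wood): clay=3 hammer=4 plank=24 wood=9
After 20 (craft hammer): clay=3 hammer=5 plank=24 wood=7

Answer: clay=3 hammer=5 plank=24 wood=7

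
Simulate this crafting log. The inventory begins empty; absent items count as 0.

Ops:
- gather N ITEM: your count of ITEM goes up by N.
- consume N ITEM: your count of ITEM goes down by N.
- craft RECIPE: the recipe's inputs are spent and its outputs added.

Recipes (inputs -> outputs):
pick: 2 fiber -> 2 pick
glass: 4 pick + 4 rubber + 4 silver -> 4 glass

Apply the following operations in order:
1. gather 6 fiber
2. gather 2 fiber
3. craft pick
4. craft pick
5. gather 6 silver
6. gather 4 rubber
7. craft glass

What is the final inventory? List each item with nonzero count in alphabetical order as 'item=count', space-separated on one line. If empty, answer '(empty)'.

Answer: fiber=4 glass=4 silver=2

Derivation:
After 1 (gather 6 fiber): fiber=6
After 2 (gather 2 fiber): fiber=8
After 3 (craft pick): fiber=6 pick=2
After 4 (craft pick): fiber=4 pick=4
After 5 (gather 6 silver): fiber=4 pick=4 silver=6
After 6 (gather 4 rubber): fiber=4 pick=4 rubber=4 silver=6
After 7 (craft glass): fiber=4 glass=4 silver=2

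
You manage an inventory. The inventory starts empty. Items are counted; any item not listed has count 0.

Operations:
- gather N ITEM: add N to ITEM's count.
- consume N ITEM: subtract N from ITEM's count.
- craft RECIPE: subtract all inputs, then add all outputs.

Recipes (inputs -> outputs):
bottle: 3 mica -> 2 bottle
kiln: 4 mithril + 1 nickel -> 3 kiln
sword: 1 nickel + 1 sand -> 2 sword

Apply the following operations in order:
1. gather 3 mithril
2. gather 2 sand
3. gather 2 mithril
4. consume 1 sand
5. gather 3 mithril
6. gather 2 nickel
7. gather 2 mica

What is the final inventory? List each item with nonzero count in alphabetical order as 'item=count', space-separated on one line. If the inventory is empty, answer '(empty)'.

After 1 (gather 3 mithril): mithril=3
After 2 (gather 2 sand): mithril=3 sand=2
After 3 (gather 2 mithril): mithril=5 sand=2
After 4 (consume 1 sand): mithril=5 sand=1
After 5 (gather 3 mithril): mithril=8 sand=1
After 6 (gather 2 nickel): mithril=8 nickel=2 sand=1
After 7 (gather 2 mica): mica=2 mithril=8 nickel=2 sand=1

Answer: mica=2 mithril=8 nickel=2 sand=1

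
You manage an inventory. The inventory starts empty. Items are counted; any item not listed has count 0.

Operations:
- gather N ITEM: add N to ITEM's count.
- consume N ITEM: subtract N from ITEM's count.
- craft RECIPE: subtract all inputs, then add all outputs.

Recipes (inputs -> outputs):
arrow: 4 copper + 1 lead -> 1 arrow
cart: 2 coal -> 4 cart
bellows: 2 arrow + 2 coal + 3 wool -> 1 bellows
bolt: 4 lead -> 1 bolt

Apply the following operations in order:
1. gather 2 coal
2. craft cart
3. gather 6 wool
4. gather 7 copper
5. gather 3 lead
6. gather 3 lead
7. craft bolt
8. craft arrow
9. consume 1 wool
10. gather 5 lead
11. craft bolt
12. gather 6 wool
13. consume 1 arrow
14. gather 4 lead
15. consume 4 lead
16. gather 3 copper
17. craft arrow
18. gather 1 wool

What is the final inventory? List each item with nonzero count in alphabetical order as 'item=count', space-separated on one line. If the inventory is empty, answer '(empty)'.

After 1 (gather 2 coal): coal=2
After 2 (craft cart): cart=4
After 3 (gather 6 wool): cart=4 wool=6
After 4 (gather 7 copper): cart=4 copper=7 wool=6
After 5 (gather 3 lead): cart=4 copper=7 lead=3 wool=6
After 6 (gather 3 lead): cart=4 copper=7 lead=6 wool=6
After 7 (craft bolt): bolt=1 cart=4 copper=7 lead=2 wool=6
After 8 (craft arrow): arrow=1 bolt=1 cart=4 copper=3 lead=1 wool=6
After 9 (consume 1 wool): arrow=1 bolt=1 cart=4 copper=3 lead=1 wool=5
After 10 (gather 5 lead): arrow=1 bolt=1 cart=4 copper=3 lead=6 wool=5
After 11 (craft bolt): arrow=1 bolt=2 cart=4 copper=3 lead=2 wool=5
After 12 (gather 6 wool): arrow=1 bolt=2 cart=4 copper=3 lead=2 wool=11
After 13 (consume 1 arrow): bolt=2 cart=4 copper=3 lead=2 wool=11
After 14 (gather 4 lead): bolt=2 cart=4 copper=3 lead=6 wool=11
After 15 (consume 4 lead): bolt=2 cart=4 copper=3 lead=2 wool=11
After 16 (gather 3 copper): bolt=2 cart=4 copper=6 lead=2 wool=11
After 17 (craft arrow): arrow=1 bolt=2 cart=4 copper=2 lead=1 wool=11
After 18 (gather 1 wool): arrow=1 bolt=2 cart=4 copper=2 lead=1 wool=12

Answer: arrow=1 bolt=2 cart=4 copper=2 lead=1 wool=12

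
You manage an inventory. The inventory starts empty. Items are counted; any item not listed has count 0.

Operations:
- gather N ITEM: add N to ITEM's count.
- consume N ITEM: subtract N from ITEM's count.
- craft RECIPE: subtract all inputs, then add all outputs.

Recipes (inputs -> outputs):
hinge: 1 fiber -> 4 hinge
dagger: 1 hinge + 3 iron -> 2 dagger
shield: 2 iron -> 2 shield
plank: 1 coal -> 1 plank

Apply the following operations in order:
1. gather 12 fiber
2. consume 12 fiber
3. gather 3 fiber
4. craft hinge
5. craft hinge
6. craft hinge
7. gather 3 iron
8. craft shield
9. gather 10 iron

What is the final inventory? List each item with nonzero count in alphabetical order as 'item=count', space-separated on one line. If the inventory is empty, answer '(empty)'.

Answer: hinge=12 iron=11 shield=2

Derivation:
After 1 (gather 12 fiber): fiber=12
After 2 (consume 12 fiber): (empty)
After 3 (gather 3 fiber): fiber=3
After 4 (craft hinge): fiber=2 hinge=4
After 5 (craft hinge): fiber=1 hinge=8
After 6 (craft hinge): hinge=12
After 7 (gather 3 iron): hinge=12 iron=3
After 8 (craft shield): hinge=12 iron=1 shield=2
After 9 (gather 10 iron): hinge=12 iron=11 shield=2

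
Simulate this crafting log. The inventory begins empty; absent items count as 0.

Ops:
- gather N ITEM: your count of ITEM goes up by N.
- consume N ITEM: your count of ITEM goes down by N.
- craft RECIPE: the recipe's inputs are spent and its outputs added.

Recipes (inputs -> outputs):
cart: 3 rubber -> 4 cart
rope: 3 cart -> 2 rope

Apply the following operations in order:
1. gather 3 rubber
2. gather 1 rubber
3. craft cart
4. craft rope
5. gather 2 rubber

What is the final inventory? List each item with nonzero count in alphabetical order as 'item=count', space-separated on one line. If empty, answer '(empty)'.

Answer: cart=1 rope=2 rubber=3

Derivation:
After 1 (gather 3 rubber): rubber=3
After 2 (gather 1 rubber): rubber=4
After 3 (craft cart): cart=4 rubber=1
After 4 (craft rope): cart=1 rope=2 rubber=1
After 5 (gather 2 rubber): cart=1 rope=2 rubber=3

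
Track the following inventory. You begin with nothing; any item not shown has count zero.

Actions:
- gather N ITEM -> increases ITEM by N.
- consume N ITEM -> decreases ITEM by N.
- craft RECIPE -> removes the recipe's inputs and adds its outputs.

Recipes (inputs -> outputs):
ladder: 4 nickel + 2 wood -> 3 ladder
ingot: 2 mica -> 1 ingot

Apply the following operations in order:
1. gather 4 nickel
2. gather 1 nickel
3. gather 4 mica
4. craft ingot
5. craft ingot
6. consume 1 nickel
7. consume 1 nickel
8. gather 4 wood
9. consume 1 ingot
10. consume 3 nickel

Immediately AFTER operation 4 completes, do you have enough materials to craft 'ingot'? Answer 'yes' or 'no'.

Answer: yes

Derivation:
After 1 (gather 4 nickel): nickel=4
After 2 (gather 1 nickel): nickel=5
After 3 (gather 4 mica): mica=4 nickel=5
After 4 (craft ingot): ingot=1 mica=2 nickel=5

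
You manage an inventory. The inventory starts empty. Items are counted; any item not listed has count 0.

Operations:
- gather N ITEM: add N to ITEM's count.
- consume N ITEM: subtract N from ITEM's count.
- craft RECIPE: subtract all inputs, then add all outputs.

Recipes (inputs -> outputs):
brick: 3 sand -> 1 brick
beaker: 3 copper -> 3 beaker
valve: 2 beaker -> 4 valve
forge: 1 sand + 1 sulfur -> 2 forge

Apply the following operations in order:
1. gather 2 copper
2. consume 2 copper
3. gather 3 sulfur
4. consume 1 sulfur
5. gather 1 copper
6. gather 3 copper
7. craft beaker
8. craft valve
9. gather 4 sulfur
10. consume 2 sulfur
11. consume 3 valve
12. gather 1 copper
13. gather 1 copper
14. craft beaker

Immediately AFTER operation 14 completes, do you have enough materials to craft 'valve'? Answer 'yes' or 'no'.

After 1 (gather 2 copper): copper=2
After 2 (consume 2 copper): (empty)
After 3 (gather 3 sulfur): sulfur=3
After 4 (consume 1 sulfur): sulfur=2
After 5 (gather 1 copper): copper=1 sulfur=2
After 6 (gather 3 copper): copper=4 sulfur=2
After 7 (craft beaker): beaker=3 copper=1 sulfur=2
After 8 (craft valve): beaker=1 copper=1 sulfur=2 valve=4
After 9 (gather 4 sulfur): beaker=1 copper=1 sulfur=6 valve=4
After 10 (consume 2 sulfur): beaker=1 copper=1 sulfur=4 valve=4
After 11 (consume 3 valve): beaker=1 copper=1 sulfur=4 valve=1
After 12 (gather 1 copper): beaker=1 copper=2 sulfur=4 valve=1
After 13 (gather 1 copper): beaker=1 copper=3 sulfur=4 valve=1
After 14 (craft beaker): beaker=4 sulfur=4 valve=1

Answer: yes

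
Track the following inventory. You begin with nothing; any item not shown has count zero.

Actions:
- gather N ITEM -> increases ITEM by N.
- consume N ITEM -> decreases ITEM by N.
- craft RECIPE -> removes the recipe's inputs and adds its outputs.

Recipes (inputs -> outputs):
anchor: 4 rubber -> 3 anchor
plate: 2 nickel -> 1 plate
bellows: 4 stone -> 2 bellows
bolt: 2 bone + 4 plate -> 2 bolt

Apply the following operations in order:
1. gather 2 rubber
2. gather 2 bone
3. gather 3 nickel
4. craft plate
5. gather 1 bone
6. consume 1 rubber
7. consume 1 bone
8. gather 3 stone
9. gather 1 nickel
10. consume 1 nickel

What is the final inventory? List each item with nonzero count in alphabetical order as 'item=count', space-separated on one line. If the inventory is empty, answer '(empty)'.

After 1 (gather 2 rubber): rubber=2
After 2 (gather 2 bone): bone=2 rubber=2
After 3 (gather 3 nickel): bone=2 nickel=3 rubber=2
After 4 (craft plate): bone=2 nickel=1 plate=1 rubber=2
After 5 (gather 1 bone): bone=3 nickel=1 plate=1 rubber=2
After 6 (consume 1 rubber): bone=3 nickel=1 plate=1 rubber=1
After 7 (consume 1 bone): bone=2 nickel=1 plate=1 rubber=1
After 8 (gather 3 stone): bone=2 nickel=1 plate=1 rubber=1 stone=3
After 9 (gather 1 nickel): bone=2 nickel=2 plate=1 rubber=1 stone=3
After 10 (consume 1 nickel): bone=2 nickel=1 plate=1 rubber=1 stone=3

Answer: bone=2 nickel=1 plate=1 rubber=1 stone=3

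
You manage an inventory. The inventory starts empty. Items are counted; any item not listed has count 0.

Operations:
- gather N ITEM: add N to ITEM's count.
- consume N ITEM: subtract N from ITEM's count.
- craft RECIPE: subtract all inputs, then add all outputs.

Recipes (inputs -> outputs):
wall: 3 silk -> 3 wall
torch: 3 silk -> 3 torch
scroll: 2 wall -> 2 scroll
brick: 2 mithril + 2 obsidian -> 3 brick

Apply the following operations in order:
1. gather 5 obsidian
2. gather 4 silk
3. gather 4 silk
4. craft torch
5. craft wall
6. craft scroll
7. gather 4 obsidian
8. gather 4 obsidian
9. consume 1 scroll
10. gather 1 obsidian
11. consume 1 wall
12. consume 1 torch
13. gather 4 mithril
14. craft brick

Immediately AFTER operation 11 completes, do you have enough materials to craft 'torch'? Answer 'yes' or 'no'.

After 1 (gather 5 obsidian): obsidian=5
After 2 (gather 4 silk): obsidian=5 silk=4
After 3 (gather 4 silk): obsidian=5 silk=8
After 4 (craft torch): obsidian=5 silk=5 torch=3
After 5 (craft wall): obsidian=5 silk=2 torch=3 wall=3
After 6 (craft scroll): obsidian=5 scroll=2 silk=2 torch=3 wall=1
After 7 (gather 4 obsidian): obsidian=9 scroll=2 silk=2 torch=3 wall=1
After 8 (gather 4 obsidian): obsidian=13 scroll=2 silk=2 torch=3 wall=1
After 9 (consume 1 scroll): obsidian=13 scroll=1 silk=2 torch=3 wall=1
After 10 (gather 1 obsidian): obsidian=14 scroll=1 silk=2 torch=3 wall=1
After 11 (consume 1 wall): obsidian=14 scroll=1 silk=2 torch=3

Answer: no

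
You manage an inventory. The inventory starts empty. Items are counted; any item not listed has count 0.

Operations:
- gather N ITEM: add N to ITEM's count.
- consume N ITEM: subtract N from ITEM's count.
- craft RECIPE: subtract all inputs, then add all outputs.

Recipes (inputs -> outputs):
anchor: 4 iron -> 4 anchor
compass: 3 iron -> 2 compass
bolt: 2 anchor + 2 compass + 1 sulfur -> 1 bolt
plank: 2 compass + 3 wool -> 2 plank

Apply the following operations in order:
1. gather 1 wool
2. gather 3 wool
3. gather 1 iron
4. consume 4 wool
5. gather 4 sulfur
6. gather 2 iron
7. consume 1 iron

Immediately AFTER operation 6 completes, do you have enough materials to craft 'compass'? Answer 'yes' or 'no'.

After 1 (gather 1 wool): wool=1
After 2 (gather 3 wool): wool=4
After 3 (gather 1 iron): iron=1 wool=4
After 4 (consume 4 wool): iron=1
After 5 (gather 4 sulfur): iron=1 sulfur=4
After 6 (gather 2 iron): iron=3 sulfur=4

Answer: yes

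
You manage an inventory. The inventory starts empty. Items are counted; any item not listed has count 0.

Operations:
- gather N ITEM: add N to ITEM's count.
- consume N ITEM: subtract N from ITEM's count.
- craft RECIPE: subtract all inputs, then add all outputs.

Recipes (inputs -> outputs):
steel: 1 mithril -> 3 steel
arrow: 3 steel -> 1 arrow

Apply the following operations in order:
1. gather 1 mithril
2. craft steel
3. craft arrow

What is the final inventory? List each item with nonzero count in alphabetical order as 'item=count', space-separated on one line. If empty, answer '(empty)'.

After 1 (gather 1 mithril): mithril=1
After 2 (craft steel): steel=3
After 3 (craft arrow): arrow=1

Answer: arrow=1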